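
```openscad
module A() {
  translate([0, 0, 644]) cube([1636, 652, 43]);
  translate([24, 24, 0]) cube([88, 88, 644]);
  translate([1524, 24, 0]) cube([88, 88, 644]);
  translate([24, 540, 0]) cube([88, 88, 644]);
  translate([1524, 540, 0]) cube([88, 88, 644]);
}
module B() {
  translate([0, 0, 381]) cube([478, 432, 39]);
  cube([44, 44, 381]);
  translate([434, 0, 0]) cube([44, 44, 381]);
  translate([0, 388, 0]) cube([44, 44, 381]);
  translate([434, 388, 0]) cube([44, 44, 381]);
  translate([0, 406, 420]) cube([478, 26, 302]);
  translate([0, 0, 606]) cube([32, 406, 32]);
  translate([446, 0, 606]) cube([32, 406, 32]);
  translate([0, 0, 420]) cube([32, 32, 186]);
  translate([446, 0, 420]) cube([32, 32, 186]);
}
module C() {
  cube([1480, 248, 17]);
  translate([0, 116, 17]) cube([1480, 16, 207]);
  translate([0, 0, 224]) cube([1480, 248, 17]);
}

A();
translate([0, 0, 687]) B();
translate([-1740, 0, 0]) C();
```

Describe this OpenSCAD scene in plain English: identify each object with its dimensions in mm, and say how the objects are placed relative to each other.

A is a table: top 1636 mm (x) × 652 mm (y), 43 mm thick, upper face at z = 687 mm, on four 88×88 mm square legs, each inset 24 mm from the nearest pair of top edges, running from z = 0 to the bottom of the top.

B is a chair. The seat is a 478×432×39 mm slab with its top at z = 420 mm, on four 44×44 mm corner legs (flush with the seat edges, standing on z = 0). A flat backrest 26 mm thick, 302 mm tall, spans the full seat width and rises from the seat top along its +y edge, rear face flush with the rear of the seat. Two armrests of 32×32 mm section run along each side from the seat's front edge to the front of the backrest, top faces 218 mm above the seat top and outer faces flush with the seat's x-edges; a 32×32 mm post under the front of each armrest stands on the seat at the front corner.

C is an I-beam lying along x, 1480 mm long. Overall section height 241 mm. Two flanges 248 mm wide (y) and 17 mm thick, one on the floor and one at the top; a web 16 mm thick runs between them, centred on the flange width.

The chair is on top of the table. The I-beam is on the floor beside the table on its −x side.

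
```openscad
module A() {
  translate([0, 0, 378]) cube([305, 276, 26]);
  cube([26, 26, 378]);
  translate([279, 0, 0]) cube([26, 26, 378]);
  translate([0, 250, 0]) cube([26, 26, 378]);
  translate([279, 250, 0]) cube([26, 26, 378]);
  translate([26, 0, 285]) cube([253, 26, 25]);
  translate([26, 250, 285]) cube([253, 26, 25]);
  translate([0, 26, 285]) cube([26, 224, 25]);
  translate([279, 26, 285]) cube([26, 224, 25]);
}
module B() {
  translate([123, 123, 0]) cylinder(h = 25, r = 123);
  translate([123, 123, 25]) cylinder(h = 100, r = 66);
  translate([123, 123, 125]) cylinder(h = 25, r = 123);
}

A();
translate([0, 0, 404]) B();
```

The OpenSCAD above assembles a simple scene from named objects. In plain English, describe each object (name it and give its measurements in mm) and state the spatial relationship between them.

A is a four-legged stool. The seat is 305×276 mm, 26 mm thick, top at z = 404 mm. It stands on four square legs, each 26×26 mm in cross-section, from z = 0 to the seat underside, each flush with a corner of the seat. Four stretchers, 26 mm wide and 25 mm tall, connect adjacent legs with their undersides at z = 285 mm, each running between the inner faces of the legs it joins and aligned with the legs' outer faces on the other axis.

B is a spool: two coaxial disc flanges of radius 123 mm and thickness 25 mm, joined by a core cylinder of radius 66 mm and height 100 mm. The lower flange rests on z = 0 and the three cylinders share a vertical axis.

The spool is on top of the stool.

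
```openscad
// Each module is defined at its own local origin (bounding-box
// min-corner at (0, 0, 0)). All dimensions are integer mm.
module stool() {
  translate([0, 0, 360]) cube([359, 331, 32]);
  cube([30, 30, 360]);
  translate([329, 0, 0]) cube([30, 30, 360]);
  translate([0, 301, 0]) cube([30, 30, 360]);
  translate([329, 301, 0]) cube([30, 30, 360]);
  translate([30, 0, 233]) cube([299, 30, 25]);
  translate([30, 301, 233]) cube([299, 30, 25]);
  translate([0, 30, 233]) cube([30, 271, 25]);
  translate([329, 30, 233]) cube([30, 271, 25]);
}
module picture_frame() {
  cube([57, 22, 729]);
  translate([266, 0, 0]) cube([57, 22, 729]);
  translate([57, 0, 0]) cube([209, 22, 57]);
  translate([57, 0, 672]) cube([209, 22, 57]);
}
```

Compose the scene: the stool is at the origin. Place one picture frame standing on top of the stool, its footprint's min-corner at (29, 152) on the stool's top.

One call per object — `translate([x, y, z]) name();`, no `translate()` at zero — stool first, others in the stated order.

stool();
translate([29, 152, 392]) picture_frame();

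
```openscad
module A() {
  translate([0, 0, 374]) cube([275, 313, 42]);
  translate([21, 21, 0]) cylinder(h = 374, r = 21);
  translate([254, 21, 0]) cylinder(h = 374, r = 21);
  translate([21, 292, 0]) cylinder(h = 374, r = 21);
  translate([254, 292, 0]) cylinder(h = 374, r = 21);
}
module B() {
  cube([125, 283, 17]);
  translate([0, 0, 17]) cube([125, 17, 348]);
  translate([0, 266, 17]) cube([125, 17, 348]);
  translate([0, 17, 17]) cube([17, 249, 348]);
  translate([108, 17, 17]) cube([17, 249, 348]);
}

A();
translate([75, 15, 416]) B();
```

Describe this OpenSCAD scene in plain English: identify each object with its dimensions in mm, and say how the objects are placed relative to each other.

A is a four-legged stool. The seat is 275×313 mm, 42 mm thick, top at z = 416 mm. It stands on four round legs, each 42 mm in diameter, from z = 0 to the seat underside, each leg's axis is inset half a diameter from the nearest pair of seat edges (so the leg's bounding box is flush with the corner).

B is an open storage box with external size 125×283×365 mm and wall thickness 17 mm (the base is also 17 mm thick). The base covers the whole footprint; the four walls stand on the base, with the y-facing walls full-width and the x-facing walls fitting between their inner faces.

The open box is on top of the stool, centred.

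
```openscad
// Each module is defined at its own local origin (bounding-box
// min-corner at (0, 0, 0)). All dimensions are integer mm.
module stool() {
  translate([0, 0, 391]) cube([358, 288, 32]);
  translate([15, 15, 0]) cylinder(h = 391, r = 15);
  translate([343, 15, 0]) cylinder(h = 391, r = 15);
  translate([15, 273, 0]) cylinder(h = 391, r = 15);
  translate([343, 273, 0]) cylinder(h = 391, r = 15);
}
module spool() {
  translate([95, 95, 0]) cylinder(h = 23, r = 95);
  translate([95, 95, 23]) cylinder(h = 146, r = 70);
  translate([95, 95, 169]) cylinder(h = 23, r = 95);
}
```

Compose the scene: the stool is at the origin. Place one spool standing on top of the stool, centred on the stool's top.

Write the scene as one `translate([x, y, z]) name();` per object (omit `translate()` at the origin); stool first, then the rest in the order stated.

stool();
translate([84, 49, 423]) spool();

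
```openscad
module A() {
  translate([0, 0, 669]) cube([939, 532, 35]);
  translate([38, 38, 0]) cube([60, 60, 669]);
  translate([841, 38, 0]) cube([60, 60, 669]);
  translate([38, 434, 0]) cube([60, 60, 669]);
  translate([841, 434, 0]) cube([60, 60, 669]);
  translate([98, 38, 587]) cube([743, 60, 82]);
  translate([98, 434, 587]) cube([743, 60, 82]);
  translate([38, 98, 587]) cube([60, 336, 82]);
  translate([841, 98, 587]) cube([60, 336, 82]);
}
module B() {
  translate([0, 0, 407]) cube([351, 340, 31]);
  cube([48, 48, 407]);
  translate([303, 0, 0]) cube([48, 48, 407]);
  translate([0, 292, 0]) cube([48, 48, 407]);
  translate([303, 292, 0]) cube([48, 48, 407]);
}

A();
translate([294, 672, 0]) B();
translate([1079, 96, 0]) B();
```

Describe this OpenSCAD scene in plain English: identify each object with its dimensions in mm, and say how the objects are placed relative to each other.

A is a table with a 939×532 mm rectangular top, 35 mm thick, top surface at z = 704 mm, supported by four 60×60 mm square legs, each inset 38 mm from the nearest pair of top edges, running from the floor. Four apron rails, 60 mm thick and 82 mm tall, run between adjacent legs with their top edges flush with the underside of the top and their outer faces flush with the legs' outer faces.

B is a four-legged stool. The seat is a 351×340×31 mm slab whose top surface is at z = 438 mm; four square legs, each 48×48 mm in cross-section, run from the floor (z = 0) to the underside of the seat, each flush with a corner of the seat.

Two stools sit around the table at the +y, +x sides.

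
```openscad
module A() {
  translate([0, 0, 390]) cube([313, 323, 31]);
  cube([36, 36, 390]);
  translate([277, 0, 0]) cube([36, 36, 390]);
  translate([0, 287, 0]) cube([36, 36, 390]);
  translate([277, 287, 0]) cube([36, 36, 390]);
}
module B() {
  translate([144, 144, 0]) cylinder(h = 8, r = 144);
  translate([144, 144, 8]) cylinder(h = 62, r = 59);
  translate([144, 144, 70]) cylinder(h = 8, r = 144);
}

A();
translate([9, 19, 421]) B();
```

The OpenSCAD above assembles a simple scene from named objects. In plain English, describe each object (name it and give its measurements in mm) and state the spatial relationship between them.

A is a four-legged stool. The seat is a 313×323×31 mm slab whose top surface is at z = 421 mm; four square legs, each 36×36 mm in cross-section, run from the floor (z = 0) to the underside of the seat, each flush with a corner of the seat.

B is a spool: two coaxial disc flanges of radius 144 mm and thickness 8 mm, joined by a core cylinder of radius 59 mm and height 62 mm. The lower flange rests on z = 0 and the three cylinders share a vertical axis.

The spool is on top of the stool.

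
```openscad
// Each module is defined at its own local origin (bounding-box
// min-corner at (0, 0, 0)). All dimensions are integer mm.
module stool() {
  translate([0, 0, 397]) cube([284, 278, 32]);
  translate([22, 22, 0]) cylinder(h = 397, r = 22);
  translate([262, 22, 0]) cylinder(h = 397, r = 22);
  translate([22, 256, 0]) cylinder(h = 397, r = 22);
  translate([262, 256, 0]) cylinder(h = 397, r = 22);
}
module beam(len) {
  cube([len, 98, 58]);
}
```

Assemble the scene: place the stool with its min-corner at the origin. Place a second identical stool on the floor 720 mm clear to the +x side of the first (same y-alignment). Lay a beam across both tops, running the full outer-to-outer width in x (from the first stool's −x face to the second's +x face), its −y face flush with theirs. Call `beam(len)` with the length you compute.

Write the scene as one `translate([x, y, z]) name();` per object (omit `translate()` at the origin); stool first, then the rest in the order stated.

stool();
translate([1004, 0, 0]) stool();
translate([0, 0, 429]) beam(1288);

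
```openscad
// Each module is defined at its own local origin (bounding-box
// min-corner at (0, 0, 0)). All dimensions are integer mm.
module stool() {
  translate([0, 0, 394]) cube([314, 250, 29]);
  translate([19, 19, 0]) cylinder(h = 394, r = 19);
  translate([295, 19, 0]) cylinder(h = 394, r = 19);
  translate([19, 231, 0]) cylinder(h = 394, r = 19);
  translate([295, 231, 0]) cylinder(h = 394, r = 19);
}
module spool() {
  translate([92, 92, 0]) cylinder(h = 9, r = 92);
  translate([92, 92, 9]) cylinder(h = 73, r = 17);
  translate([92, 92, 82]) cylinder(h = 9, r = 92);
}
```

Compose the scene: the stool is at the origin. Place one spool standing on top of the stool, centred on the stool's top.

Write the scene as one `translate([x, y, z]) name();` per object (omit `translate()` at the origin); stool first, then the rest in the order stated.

stool();
translate([65, 33, 423]) spool();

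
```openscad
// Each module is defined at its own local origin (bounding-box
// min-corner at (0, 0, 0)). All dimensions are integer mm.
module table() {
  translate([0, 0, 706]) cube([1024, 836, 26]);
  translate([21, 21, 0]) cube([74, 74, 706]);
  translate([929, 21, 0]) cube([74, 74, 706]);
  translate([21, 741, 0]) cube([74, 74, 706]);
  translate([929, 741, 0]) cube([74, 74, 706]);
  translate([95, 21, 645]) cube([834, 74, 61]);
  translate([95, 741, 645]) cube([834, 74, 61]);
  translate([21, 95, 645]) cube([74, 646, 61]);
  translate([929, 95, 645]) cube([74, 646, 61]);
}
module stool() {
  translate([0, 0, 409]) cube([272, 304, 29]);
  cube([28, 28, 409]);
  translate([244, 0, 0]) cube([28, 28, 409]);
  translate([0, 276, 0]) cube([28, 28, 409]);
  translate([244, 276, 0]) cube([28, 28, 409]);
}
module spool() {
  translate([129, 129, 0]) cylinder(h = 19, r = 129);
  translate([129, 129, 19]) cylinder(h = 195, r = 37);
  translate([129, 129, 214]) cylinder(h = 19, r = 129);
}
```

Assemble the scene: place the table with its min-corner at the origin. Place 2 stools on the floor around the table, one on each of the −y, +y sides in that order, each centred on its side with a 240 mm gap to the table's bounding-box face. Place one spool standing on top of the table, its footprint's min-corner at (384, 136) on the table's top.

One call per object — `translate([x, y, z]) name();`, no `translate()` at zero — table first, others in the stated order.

table();
translate([376, -544, 0]) stool();
translate([376, 1076, 0]) stool();
translate([384, 136, 732]) spool();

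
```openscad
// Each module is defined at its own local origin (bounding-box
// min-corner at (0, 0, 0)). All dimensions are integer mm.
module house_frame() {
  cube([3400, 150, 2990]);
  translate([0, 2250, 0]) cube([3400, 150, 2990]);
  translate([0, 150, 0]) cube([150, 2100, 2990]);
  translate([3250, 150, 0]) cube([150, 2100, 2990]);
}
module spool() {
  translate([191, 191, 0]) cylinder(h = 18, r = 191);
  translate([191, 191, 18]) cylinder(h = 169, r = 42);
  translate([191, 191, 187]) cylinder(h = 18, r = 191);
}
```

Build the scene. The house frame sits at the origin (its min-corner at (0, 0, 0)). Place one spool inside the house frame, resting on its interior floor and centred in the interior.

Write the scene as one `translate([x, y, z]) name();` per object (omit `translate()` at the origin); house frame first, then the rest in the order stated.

house_frame();
translate([1509, 1009, 0]) spool();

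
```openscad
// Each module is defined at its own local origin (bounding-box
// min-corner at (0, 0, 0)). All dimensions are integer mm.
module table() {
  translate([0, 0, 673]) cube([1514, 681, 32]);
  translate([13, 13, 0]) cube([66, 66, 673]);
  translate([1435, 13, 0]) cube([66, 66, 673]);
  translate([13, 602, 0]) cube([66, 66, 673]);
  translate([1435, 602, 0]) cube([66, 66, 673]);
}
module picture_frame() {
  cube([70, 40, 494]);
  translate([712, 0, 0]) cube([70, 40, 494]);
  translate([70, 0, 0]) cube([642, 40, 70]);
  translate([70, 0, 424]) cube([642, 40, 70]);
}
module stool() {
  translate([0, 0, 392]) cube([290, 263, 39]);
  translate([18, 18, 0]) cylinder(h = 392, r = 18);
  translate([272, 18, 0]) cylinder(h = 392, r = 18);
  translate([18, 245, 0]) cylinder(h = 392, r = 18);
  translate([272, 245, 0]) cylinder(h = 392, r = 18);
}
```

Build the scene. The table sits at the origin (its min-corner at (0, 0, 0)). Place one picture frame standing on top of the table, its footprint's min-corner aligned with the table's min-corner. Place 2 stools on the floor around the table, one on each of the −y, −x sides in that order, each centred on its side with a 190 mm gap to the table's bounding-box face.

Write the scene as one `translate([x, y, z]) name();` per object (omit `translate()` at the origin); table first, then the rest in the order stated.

table();
translate([0, 0, 705]) picture_frame();
translate([612, -453, 0]) stool();
translate([-480, 209, 0]) stool();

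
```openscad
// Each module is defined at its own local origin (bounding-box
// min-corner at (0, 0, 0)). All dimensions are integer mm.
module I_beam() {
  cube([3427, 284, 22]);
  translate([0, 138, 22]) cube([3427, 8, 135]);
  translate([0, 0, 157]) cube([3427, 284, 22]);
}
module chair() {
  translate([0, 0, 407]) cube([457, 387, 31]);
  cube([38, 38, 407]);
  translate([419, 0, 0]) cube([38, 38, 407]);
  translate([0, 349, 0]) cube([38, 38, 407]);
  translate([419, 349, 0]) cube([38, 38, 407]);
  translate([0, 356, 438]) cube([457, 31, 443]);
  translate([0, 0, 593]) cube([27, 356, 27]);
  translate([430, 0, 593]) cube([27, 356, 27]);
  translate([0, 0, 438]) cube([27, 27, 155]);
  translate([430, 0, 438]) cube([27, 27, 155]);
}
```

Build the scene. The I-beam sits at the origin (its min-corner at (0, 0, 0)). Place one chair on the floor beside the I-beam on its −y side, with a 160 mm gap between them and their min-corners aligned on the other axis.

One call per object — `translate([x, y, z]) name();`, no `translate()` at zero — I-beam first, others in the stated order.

I_beam();
translate([0, -547, 0]) chair();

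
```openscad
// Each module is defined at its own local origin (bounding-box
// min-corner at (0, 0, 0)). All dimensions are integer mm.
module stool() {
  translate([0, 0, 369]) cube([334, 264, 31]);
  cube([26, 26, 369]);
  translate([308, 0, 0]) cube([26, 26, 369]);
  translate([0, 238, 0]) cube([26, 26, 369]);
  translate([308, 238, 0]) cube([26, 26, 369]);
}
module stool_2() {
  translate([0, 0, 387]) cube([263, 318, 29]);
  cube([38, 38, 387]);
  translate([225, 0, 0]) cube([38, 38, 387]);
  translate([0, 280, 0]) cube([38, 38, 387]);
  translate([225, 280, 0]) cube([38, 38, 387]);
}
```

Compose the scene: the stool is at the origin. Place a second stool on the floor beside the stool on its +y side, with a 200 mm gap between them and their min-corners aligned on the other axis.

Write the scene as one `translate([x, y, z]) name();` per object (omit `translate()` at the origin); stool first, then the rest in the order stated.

stool();
translate([0, 464, 0]) stool_2();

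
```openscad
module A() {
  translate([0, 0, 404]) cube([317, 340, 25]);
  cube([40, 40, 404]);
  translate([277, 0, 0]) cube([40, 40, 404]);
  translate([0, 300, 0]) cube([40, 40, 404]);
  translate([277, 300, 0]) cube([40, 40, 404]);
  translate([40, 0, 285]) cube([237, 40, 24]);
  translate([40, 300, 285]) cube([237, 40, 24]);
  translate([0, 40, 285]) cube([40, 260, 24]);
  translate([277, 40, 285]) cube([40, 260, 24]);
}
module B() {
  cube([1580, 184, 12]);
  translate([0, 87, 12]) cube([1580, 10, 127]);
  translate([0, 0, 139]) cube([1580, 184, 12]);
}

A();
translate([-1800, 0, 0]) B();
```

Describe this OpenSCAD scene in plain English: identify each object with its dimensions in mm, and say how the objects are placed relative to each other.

A is a four-legged stool. The seat is 317×340 mm, 25 mm thick, top at z = 429 mm. It stands on four square legs, each 40×40 mm in cross-section, from z = 0 to the seat underside, each flush with a corner of the seat. Four stretchers, 40 mm wide and 24 mm tall, connect adjacent legs with their undersides at z = 285 mm, each running between the inner faces of the legs it joins and aligned with the legs' outer faces on the other axis.

B is an I-beam lying along x, 1580 mm long. Overall section height 151 mm. Two flanges 184 mm wide (y) and 12 mm thick, one on the floor and one at the top; a web 10 mm thick runs between them, centred on the flange width.

The I-beam is on the floor beside the stool on its −x side.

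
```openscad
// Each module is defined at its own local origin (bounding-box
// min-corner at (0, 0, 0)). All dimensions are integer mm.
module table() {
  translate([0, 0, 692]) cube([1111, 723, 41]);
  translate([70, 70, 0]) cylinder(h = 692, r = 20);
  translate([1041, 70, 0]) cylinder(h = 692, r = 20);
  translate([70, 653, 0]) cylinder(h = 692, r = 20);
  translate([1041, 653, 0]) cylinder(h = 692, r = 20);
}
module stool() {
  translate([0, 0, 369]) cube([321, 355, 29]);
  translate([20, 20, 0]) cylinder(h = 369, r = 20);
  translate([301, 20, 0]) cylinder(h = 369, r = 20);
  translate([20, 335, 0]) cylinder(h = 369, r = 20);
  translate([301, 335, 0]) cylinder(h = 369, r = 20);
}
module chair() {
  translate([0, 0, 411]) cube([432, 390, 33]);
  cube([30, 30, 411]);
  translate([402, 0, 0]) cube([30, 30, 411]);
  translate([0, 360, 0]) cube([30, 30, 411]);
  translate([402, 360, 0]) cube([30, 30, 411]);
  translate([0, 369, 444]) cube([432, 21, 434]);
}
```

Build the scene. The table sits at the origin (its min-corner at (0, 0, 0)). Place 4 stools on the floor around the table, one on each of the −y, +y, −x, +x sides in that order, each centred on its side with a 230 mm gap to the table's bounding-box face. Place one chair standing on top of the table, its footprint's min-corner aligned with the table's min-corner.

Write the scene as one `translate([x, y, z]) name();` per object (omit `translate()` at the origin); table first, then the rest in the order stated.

table();
translate([395, -585, 0]) stool();
translate([395, 953, 0]) stool();
translate([-551, 184, 0]) stool();
translate([1341, 184, 0]) stool();
translate([0, 0, 733]) chair();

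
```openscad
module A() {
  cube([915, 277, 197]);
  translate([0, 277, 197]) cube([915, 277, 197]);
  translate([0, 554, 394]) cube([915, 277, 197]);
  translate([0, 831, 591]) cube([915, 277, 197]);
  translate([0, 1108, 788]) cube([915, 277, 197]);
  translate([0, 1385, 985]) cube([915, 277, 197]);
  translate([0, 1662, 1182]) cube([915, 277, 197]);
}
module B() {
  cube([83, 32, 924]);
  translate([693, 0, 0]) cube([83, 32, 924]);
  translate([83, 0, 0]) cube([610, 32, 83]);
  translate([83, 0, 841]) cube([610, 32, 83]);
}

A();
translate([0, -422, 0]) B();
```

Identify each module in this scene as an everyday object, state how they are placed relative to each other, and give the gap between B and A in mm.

A is a staircase. B is a picture frame. The picture frame is on the floor beside the staircase on its −y side. The gap between the picture frame and the staircase is 390 mm.

The picture frame's nearest face is 390 mm from the staircase's −y face.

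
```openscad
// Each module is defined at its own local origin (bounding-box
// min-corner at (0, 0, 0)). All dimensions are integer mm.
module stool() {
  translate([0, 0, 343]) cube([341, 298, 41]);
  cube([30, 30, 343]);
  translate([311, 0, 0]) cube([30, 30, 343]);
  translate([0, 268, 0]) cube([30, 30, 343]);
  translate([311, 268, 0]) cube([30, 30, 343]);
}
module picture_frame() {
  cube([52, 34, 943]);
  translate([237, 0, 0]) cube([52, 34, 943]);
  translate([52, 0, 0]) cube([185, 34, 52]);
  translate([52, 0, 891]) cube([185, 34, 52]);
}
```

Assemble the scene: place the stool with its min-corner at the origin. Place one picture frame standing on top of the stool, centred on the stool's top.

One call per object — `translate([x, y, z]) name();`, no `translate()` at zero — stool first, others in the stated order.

stool();
translate([26, 132, 384]) picture_frame();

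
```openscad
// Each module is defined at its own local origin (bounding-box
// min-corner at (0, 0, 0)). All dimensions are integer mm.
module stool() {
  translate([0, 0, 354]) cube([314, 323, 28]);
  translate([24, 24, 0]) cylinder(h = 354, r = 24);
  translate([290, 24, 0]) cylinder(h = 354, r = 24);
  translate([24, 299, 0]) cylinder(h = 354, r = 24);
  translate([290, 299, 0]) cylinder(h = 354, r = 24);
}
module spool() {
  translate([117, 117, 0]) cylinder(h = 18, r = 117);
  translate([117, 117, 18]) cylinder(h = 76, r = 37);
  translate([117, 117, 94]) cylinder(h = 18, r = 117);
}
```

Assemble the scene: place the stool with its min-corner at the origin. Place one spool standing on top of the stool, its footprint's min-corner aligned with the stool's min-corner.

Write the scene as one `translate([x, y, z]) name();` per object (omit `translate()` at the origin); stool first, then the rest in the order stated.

stool();
translate([0, 0, 382]) spool();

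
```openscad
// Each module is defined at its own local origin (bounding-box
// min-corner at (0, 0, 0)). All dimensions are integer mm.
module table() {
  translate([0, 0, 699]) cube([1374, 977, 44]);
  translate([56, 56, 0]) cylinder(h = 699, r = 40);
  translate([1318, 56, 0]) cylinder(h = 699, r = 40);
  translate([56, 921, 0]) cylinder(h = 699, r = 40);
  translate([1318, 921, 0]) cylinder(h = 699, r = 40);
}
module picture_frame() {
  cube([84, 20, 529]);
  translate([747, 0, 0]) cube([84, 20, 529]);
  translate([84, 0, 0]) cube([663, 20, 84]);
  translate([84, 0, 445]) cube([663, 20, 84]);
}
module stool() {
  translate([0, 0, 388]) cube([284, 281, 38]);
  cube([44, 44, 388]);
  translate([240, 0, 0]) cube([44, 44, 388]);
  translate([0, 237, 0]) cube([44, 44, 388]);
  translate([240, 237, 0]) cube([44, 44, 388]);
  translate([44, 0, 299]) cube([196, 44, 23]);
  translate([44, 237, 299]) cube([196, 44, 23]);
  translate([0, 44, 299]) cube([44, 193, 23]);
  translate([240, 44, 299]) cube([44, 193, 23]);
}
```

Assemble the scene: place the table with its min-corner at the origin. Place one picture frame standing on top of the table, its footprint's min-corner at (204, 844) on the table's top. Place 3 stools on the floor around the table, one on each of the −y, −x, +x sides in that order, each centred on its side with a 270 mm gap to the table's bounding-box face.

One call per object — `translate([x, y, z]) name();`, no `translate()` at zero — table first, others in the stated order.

table();
translate([204, 844, 743]) picture_frame();
translate([545, -551, 0]) stool();
translate([-554, 348, 0]) stool();
translate([1644, 348, 0]) stool();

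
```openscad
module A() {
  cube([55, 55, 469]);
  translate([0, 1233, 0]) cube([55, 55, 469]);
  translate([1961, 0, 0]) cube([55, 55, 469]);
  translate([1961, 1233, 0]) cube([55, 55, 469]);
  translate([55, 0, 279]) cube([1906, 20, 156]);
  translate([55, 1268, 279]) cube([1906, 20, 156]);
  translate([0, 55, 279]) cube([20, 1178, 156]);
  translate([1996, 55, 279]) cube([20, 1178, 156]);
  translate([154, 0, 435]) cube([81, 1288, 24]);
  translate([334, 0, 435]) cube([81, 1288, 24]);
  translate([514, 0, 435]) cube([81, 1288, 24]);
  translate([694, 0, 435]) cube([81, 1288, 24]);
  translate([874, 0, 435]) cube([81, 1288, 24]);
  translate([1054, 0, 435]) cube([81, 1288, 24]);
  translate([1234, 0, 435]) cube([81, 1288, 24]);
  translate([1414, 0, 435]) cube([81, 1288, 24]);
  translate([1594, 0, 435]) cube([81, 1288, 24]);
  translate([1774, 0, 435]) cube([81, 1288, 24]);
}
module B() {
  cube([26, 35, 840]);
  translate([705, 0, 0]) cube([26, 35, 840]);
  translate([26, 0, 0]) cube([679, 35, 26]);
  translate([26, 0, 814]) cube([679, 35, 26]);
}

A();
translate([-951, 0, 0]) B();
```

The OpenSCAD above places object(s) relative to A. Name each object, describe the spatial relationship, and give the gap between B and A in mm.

A is a bed frame. B is a picture frame. The picture frame is on the floor beside the bed frame on its −x side. The gap between the picture frame and the bed frame is 220 mm.

The picture frame's nearest face is 220 mm from the bed frame's −x face.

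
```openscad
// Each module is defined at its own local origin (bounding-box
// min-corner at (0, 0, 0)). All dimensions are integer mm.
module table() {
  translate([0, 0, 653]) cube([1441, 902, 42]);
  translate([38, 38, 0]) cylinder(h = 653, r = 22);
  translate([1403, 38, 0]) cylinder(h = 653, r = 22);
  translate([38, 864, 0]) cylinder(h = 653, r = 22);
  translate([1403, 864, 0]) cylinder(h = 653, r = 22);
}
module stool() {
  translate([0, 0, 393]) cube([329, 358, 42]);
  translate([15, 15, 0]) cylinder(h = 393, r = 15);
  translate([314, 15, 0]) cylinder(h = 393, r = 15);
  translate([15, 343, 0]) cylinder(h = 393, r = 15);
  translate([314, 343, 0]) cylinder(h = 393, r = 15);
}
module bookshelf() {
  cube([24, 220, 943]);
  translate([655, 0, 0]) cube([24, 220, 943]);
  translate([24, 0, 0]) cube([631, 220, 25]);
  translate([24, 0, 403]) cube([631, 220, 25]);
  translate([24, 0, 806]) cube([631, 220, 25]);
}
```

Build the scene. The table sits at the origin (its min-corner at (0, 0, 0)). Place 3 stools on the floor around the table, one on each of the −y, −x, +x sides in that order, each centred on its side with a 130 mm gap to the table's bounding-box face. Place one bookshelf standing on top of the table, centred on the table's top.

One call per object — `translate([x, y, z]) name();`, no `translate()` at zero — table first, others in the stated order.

table();
translate([556, -488, 0]) stool();
translate([-459, 272, 0]) stool();
translate([1571, 272, 0]) stool();
translate([381, 341, 695]) bookshelf();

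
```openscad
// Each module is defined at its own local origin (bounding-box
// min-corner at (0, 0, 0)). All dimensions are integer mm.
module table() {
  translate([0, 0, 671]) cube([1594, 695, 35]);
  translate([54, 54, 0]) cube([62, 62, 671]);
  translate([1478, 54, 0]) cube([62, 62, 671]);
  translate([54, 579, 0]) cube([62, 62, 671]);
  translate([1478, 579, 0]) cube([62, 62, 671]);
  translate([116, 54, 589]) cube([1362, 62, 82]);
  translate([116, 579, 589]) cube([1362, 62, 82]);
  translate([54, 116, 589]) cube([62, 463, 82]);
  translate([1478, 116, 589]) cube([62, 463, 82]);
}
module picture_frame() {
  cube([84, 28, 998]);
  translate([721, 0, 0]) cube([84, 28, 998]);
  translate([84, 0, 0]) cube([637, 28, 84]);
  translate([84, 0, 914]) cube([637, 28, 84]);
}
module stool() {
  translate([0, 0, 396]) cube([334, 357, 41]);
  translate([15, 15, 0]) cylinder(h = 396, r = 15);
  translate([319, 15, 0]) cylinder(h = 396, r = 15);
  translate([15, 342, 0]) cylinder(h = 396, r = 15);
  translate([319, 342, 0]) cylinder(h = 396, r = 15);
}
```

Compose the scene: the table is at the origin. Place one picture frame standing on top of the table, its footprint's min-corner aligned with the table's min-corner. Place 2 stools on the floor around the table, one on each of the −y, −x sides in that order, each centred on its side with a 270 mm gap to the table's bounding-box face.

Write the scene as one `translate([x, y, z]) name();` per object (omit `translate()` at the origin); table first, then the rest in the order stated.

table();
translate([0, 0, 706]) picture_frame();
translate([630, -627, 0]) stool();
translate([-604, 169, 0]) stool();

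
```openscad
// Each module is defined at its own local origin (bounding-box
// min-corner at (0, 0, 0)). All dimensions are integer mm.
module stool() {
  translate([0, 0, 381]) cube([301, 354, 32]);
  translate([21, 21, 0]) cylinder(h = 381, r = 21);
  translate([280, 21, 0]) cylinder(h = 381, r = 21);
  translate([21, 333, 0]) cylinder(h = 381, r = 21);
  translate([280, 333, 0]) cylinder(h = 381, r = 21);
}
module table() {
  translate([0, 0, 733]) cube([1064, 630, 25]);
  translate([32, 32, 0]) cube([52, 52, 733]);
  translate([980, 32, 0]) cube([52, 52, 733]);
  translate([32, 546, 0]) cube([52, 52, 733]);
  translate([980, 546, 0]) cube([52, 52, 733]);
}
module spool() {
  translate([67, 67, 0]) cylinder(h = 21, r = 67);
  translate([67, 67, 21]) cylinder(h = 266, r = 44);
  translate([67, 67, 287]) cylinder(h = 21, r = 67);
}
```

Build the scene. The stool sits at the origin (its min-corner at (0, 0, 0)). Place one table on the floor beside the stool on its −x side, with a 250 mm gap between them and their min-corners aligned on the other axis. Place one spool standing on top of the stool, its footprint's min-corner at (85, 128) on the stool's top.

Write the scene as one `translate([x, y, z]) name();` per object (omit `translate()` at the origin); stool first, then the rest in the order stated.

stool();
translate([-1314, 0, 0]) table();
translate([85, 128, 413]) spool();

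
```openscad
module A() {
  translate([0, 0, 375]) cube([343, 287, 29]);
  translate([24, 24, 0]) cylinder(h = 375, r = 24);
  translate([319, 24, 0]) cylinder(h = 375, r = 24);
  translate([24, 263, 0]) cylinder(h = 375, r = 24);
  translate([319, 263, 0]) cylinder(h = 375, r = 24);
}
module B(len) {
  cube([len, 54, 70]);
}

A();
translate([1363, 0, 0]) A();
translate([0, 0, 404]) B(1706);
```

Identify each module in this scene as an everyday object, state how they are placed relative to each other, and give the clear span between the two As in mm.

A is a stool. B is a beam. A beam spans the tops of two stools. The clear span between the two stools is 1020 mm.

Second stool starts at x = 1363; first ends at x = 343; clear span = 1363 − 343 = 1020 mm.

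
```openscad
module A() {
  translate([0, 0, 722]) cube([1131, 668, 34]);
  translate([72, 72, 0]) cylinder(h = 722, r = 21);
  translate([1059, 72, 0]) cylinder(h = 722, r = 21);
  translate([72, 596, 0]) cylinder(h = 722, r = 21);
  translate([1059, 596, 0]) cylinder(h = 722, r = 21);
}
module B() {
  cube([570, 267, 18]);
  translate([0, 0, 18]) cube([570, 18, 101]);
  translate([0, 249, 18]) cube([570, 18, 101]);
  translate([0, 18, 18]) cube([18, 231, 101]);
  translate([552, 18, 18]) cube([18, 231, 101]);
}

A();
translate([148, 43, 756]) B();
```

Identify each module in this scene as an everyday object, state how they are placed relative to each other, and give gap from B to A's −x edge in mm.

A is a table. B is an open box. The open box is on top of the table. The gap from the open box to the table's −x edge is 148 mm.

The open box's min-x is at 148; the table's min-x is 0; gap = 148 mm.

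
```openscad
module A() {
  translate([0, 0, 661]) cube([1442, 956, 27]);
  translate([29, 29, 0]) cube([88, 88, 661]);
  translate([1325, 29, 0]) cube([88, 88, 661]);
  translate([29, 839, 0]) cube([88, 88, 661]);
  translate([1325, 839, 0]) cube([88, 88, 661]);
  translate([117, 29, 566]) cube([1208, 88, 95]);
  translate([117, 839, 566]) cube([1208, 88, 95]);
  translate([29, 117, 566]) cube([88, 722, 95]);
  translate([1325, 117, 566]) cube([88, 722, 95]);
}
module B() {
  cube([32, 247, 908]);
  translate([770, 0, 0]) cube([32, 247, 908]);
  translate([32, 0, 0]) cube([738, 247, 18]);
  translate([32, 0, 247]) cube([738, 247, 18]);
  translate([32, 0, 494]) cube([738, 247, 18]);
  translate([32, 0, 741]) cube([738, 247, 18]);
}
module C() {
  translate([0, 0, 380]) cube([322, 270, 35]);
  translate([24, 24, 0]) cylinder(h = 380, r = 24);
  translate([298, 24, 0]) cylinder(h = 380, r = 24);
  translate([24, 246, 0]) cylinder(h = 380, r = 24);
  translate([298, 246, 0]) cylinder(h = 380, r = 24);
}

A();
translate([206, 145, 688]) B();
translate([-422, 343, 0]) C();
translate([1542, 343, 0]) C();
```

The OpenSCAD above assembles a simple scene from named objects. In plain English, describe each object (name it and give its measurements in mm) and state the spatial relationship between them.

A is a rectangular dining table. The top is 1442×956×27 mm with its upper surface at z = 688 mm. It stands on four 88×88 mm square legs, each inset 29 mm from the nearest pair of top edges, running from the floor to the underside of the top. Four apron rails, 88 mm thick and 95 mm tall, run between adjacent legs with their top edges flush with the underside of the top and their outer faces flush with the legs' outer faces.

B is a bookshelf 802 mm wide overall, 247 mm deep and 908 mm tall. The two sides are 32 mm thick vertical panels. 4 horizontal shelves of 18 mm thickness span between the inner faces of the sides; the lowest shelf sits on the floor and shelves are stacked with a clear vertical gap of 229 mm between each pair.

C is a four-legged stool. The seat is 322×270 mm, 35 mm thick, top at z = 415 mm. It stands on four round legs, each 48 mm in diameter, from z = 0 to the seat underside, each leg's axis is inset half a diameter from the nearest pair of seat edges (so the leg's bounding box is flush with the corner).

The bookshelf is on top of the table. Two stools sit around the table at the −x, +x sides.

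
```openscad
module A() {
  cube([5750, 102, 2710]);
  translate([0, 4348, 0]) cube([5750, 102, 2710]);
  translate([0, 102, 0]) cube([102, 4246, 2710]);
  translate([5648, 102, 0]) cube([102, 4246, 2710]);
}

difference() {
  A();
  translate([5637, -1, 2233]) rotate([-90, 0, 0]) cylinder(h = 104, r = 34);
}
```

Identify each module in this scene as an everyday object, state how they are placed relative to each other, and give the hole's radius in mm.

The subtracted cylinder has r = 34 mm.

A is a house frame. The house frame has a circular hole through its front wall. The hole's radius is 34 mm.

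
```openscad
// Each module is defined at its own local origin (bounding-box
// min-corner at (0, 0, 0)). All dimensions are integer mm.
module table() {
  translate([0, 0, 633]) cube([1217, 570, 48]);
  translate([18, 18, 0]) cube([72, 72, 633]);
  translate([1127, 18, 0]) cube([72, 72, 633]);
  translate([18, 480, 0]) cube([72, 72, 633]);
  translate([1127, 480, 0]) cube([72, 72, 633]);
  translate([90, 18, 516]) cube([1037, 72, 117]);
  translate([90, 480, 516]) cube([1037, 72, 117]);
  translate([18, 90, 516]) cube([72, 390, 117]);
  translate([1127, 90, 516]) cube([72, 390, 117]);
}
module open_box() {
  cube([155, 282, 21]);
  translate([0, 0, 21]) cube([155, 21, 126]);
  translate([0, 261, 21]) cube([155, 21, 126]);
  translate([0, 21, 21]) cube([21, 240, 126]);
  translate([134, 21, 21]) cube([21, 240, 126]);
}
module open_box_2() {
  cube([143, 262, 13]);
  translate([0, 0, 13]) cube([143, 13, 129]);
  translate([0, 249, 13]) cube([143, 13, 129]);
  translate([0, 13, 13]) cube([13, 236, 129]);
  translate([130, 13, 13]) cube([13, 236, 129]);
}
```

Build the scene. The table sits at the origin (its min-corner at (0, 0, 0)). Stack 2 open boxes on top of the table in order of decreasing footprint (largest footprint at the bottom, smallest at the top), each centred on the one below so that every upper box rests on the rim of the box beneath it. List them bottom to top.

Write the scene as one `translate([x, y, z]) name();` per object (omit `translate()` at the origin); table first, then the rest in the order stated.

table();
translate([531, 144, 681]) open_box();
translate([537, 154, 828]) open_box_2();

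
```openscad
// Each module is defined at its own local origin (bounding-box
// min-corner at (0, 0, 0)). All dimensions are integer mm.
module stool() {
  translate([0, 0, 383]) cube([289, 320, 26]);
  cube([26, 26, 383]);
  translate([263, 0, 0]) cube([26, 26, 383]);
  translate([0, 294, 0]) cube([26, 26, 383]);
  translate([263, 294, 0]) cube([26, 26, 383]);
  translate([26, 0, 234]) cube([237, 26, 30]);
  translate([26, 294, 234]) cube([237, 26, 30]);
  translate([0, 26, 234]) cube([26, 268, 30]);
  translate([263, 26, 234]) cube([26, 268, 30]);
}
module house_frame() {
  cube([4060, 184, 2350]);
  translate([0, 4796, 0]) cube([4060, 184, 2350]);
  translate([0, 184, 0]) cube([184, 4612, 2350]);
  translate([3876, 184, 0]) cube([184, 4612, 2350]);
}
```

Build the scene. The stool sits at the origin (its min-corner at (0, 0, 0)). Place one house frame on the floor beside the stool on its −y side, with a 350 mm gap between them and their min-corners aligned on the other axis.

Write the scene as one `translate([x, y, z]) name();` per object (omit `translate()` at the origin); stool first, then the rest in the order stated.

stool();
translate([0, -5330, 0]) house_frame();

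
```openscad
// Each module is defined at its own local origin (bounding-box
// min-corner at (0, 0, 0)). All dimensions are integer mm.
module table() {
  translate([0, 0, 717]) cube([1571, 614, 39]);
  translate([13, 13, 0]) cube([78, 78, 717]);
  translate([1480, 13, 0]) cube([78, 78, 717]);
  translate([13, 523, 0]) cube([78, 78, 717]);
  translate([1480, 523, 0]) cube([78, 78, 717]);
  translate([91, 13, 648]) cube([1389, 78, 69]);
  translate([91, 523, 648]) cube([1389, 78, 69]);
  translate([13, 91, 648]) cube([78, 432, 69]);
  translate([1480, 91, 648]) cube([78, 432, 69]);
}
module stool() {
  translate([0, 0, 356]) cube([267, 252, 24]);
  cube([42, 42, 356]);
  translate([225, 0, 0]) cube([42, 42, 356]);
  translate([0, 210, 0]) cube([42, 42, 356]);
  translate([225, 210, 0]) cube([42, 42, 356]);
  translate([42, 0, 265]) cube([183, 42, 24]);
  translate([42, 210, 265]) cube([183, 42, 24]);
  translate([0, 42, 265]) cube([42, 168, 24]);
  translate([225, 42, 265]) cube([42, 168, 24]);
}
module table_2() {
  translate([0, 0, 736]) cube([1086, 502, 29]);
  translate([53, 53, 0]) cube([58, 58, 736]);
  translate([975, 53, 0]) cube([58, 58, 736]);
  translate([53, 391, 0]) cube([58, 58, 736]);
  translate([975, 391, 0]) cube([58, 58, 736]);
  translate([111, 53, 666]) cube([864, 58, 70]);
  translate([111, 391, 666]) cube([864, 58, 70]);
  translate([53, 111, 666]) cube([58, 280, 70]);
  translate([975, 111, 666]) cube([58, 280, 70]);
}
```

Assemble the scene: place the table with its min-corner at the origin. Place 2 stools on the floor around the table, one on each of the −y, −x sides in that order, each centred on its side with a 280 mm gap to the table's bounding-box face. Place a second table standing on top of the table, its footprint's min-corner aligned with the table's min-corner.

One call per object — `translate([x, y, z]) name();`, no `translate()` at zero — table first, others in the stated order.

table();
translate([652, -532, 0]) stool();
translate([-547, 181, 0]) stool();
translate([0, 0, 756]) table_2();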